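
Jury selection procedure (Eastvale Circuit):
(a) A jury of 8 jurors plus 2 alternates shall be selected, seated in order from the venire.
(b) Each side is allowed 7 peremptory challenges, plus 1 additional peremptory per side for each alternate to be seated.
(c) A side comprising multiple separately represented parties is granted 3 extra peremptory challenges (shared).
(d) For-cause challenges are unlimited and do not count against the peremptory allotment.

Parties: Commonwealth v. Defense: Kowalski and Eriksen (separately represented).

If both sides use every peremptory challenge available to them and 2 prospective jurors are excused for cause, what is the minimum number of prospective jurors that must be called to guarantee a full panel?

Seats to fill: 8 + 2 alternates = 10.
Peremptories — Commonwealth: 7 + 1×2 = 9; Defense: 7 + 1×2 + 3 = 12; total 21.
For-cause removals: 2.
Minimum venire: 10 + 21 + 2 = 33.

33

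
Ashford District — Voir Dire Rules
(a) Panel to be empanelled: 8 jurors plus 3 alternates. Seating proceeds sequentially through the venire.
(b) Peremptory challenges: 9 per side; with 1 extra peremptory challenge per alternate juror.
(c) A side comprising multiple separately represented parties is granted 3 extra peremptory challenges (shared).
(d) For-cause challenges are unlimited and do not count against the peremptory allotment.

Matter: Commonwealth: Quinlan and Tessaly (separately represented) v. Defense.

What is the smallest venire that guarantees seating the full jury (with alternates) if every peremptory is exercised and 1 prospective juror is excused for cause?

Seats to fill: 8 + 3 alternates = 11.
Peremptories — Commonwealth: 9 + 1×3 + 3 = 15; Defense: 9 + 1×3 = 12; total 27.
For-cause removals: 1.
Minimum venire: 11 + 27 + 1 = 39.

39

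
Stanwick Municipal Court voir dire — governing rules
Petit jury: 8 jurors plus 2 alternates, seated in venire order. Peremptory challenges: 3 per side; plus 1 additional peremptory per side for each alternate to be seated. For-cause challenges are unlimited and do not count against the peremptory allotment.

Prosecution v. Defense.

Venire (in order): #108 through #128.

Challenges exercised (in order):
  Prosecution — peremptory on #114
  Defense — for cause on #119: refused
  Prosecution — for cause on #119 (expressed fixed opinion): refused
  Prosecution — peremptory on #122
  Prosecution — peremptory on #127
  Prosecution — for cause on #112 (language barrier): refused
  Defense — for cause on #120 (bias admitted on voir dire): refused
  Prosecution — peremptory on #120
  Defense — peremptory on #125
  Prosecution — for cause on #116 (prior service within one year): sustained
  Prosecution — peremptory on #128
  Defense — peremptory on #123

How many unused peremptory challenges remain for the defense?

3

Defense allotment: 3 base + 1 × 2 alternates = 5.
Defense peremptories used: #125, #123 — 2 (for-cause on #119, #120 don't count).
Remaining: 5 − 2 = 3.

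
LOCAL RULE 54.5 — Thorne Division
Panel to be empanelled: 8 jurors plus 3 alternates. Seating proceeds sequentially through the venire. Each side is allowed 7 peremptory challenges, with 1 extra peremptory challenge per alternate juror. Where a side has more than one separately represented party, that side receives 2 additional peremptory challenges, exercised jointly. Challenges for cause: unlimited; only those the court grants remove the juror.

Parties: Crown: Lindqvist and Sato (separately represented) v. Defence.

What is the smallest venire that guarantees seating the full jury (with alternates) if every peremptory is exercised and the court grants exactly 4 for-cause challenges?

37

Seats to fill: 8 + 3 alternates = 11.
Peremptories — Crown: 7 + 1×3 + 2 = 12; Defence: 7 + 1×3 = 10; total 22.
For-cause removals: 4.
Minimum venire: 11 + 22 + 4 = 37.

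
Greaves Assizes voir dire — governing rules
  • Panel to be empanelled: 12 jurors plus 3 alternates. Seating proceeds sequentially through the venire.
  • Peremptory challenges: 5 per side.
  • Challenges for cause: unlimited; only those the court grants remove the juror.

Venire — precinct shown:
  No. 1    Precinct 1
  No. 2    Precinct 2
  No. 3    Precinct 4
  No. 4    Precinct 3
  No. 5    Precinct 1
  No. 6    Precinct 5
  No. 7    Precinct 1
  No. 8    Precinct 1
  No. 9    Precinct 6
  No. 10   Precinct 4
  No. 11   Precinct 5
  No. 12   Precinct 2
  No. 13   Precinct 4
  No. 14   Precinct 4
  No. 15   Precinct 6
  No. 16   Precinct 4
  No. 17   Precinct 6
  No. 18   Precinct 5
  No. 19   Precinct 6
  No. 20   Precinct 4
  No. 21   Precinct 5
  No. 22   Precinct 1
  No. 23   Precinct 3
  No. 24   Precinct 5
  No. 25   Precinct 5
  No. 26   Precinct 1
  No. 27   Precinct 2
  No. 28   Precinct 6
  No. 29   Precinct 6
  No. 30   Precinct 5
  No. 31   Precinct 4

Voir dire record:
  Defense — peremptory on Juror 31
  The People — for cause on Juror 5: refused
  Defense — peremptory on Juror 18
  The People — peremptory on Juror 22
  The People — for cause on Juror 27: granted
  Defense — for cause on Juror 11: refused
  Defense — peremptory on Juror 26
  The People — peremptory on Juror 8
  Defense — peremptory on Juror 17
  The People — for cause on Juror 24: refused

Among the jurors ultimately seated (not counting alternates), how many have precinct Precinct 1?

3

Removed: #8, #17, #18, #22, #26, #27, #31.
Seated jurors 1–12: #1, #2, #3, #4, #5, #6, #7, #9, #10, #11, #12, #13 (alternates #14, #15, #16 not counted).
Of those, in Precinct 1: #1, #5, #7 → 3.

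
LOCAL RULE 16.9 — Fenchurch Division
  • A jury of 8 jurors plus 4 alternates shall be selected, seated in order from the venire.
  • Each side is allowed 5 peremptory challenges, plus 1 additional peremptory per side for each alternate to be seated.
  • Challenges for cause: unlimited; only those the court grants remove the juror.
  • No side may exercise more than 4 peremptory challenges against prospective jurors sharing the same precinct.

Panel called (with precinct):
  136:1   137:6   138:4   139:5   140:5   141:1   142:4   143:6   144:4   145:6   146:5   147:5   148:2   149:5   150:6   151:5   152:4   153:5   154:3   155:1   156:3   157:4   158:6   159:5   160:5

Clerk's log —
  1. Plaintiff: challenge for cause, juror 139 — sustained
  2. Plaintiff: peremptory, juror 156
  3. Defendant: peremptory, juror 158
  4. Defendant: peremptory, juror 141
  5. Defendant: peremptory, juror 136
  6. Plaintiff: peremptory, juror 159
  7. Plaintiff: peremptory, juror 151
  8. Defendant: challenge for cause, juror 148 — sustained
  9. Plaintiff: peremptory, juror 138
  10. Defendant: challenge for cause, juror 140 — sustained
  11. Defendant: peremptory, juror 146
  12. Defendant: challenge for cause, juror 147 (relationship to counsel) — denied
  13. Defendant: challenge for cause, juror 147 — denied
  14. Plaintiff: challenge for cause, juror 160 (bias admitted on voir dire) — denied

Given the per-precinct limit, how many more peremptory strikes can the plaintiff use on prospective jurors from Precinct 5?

2

Plaintiff peremptories so far: #156, #159, #151, #138 — 4 of 9 used, 5 left overall.
Against Precinct 5: #159, #151 — 2 used; per-precinct cap 4 leaves 2.
Binding limit: min(5, 2) = 2.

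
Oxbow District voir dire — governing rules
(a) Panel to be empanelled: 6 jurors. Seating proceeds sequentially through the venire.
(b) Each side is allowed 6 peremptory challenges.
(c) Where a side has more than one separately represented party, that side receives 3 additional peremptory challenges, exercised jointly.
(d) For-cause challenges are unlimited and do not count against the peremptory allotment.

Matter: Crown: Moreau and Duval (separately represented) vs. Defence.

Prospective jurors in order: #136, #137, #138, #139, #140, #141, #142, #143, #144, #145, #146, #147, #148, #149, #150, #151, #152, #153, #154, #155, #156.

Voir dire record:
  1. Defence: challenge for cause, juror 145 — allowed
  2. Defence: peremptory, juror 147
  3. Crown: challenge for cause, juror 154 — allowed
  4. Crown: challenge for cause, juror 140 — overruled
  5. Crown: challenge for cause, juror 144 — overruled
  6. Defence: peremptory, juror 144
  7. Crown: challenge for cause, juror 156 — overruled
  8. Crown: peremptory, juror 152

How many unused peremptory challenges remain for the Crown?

8

Crown allotment: 6 base + 3 multi-party = 9.
Crown peremptories used: #152 — 1 (for-cause on #154, #140, #144, #156 don't count).
Remaining: 9 − 1 = 8.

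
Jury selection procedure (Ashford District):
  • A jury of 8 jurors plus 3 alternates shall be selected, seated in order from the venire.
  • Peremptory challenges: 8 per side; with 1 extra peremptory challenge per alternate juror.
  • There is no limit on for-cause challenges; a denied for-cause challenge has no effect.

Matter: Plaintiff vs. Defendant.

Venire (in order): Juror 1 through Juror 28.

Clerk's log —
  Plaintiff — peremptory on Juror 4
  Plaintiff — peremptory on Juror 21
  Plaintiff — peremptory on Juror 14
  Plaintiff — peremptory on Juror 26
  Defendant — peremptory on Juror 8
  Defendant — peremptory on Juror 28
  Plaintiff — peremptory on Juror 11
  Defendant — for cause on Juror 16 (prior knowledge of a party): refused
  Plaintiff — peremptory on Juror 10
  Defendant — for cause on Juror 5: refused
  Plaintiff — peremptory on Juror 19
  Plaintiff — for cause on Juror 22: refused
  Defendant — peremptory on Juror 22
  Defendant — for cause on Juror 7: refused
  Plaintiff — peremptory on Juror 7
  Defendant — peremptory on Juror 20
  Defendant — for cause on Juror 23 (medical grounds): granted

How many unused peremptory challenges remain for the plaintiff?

Plaintiff allotment: 8 base + 1 × 3 alternates = 11.
Plaintiff peremptories used: #4, #21, #14, #26, #11, #10, #19, #7 — 8 (the for-cause on #22 doesn't count).
Remaining: 11 − 8 = 3.

3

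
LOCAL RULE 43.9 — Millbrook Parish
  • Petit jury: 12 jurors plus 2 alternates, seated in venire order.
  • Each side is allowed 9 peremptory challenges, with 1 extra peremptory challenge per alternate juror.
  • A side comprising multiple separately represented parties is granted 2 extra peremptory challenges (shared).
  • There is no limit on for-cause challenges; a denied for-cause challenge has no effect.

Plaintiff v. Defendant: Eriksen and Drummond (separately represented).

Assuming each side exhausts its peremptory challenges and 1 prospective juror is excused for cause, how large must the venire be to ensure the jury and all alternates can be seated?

39

Seats to fill: 12 + 2 alternates = 14.
Peremptories — Plaintiff: 9 + 1×2 = 11; Defendant: 9 + 1×2 + 2 = 13; total 24.
For-cause removals: 1.
Minimum venire: 14 + 24 + 1 = 39.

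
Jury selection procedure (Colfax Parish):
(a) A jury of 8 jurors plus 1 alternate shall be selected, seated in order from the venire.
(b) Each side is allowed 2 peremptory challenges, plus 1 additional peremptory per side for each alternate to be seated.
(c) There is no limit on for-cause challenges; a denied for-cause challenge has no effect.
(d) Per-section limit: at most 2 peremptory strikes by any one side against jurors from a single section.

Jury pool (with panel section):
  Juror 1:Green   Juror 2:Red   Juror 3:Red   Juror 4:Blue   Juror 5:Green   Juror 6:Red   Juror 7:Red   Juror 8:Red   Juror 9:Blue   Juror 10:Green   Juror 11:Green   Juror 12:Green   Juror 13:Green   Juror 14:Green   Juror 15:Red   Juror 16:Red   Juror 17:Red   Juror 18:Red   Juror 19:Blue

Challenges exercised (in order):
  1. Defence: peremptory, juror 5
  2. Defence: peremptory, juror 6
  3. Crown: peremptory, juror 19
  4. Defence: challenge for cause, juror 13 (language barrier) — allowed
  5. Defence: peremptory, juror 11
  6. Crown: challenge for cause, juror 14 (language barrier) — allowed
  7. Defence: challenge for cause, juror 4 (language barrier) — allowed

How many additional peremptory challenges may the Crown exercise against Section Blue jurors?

Crown peremptories so far: #19 — 1 of 3 used, 2 left overall.
Against Section Blue: #19 — 1 used; per-section cap 2 leaves 1.
Binding limit: min(2, 1) = 1.

1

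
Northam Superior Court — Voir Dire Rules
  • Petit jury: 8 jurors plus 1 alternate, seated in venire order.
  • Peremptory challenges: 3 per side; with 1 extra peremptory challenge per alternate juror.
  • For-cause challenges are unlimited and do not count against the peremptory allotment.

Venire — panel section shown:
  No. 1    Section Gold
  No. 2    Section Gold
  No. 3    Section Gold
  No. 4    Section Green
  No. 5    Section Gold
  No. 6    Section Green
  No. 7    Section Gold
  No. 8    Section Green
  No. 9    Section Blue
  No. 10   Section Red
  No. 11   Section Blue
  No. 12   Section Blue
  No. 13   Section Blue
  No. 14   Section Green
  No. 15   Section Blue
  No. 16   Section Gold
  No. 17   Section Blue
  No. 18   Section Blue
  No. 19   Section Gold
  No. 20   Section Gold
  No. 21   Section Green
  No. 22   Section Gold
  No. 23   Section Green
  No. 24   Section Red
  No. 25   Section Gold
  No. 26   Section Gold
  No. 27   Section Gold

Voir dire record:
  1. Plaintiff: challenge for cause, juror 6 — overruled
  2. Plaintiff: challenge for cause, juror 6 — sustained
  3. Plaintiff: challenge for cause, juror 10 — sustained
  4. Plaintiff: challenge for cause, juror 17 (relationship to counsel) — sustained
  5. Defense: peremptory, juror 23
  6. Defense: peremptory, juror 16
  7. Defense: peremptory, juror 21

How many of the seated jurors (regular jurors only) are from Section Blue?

1

Removed: #6, #10, #16, #17, #21, #23.
Seated jurors 1–8: #1, #2, #3, #4, #5, #7, #8, #9 (alternates #11 not counted).
Of those, in Section Blue: #9 → 1.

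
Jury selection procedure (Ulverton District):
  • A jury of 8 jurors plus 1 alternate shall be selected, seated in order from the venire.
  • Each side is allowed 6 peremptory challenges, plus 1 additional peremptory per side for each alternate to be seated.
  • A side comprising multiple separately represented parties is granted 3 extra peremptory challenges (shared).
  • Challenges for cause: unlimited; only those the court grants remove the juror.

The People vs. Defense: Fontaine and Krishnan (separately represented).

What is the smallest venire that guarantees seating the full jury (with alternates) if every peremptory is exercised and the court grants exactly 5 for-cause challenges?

31

Seats to fill: 8 + 1 alternates = 9.
Peremptories — The People: 6 + 1×1 = 7; Defense: 6 + 1×1 + 3 = 10; total 17.
For-cause removals: 5.
Minimum venire: 9 + 17 + 5 = 31.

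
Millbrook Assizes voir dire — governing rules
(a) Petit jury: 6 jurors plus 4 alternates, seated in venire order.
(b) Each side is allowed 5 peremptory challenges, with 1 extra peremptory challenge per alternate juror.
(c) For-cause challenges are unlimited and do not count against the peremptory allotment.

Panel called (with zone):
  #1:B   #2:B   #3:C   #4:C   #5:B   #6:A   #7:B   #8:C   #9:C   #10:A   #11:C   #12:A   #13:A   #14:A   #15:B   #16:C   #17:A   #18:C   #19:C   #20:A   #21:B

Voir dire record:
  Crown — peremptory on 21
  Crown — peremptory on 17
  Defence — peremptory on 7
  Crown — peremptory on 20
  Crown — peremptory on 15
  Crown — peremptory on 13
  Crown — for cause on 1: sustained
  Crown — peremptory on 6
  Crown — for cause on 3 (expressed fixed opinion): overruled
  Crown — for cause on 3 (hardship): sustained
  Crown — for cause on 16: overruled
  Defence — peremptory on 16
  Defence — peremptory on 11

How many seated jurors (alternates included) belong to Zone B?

2

Removed: #1, #3, #6, #7, #11, #13, #15, #16, #17, #20, #21.
Seated (10 incl. alternates): #2, #4, #5, #8, #9, #10, #12, #14, #18, #19.
Of those, in Zone B: #2, #5 → 2.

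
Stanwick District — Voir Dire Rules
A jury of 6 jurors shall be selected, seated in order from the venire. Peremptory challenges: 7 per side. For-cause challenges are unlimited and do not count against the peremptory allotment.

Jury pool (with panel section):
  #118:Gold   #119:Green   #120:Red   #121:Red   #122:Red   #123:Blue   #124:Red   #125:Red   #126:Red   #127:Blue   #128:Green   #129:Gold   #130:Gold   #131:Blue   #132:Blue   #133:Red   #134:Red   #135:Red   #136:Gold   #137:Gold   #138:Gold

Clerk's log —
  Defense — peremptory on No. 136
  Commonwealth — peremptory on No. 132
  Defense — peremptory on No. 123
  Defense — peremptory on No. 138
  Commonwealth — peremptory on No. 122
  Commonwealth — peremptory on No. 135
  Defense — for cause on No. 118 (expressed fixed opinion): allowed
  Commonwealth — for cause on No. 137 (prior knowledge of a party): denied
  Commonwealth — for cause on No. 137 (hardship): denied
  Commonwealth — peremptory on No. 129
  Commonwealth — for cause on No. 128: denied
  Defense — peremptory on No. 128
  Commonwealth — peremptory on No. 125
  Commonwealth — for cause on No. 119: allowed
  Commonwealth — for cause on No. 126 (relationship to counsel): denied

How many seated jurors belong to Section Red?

Removed: #118, #119, #122, #123, #125, #128, #129, #132, #135, #136, #138.
Seated jurors 1–6: #120, #121, #124, #126, #127, #130.
Of those, in Section Red: #120, #121, #124, #126 → 4.

4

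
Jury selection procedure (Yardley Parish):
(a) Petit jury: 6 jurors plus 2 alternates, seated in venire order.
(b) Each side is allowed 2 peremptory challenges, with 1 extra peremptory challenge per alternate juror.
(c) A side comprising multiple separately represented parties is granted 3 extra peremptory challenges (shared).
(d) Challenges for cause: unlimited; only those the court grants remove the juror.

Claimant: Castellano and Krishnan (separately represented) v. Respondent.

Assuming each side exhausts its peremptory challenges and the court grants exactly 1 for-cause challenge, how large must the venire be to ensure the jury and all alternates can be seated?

Seats to fill: 6 + 2 alternates = 8.
Peremptories — Claimant: 2 + 1×2 + 3 = 7; Respondent: 2 + 1×2 = 4; total 11.
For-cause removals: 1.
Minimum venire: 8 + 11 + 1 = 20.

20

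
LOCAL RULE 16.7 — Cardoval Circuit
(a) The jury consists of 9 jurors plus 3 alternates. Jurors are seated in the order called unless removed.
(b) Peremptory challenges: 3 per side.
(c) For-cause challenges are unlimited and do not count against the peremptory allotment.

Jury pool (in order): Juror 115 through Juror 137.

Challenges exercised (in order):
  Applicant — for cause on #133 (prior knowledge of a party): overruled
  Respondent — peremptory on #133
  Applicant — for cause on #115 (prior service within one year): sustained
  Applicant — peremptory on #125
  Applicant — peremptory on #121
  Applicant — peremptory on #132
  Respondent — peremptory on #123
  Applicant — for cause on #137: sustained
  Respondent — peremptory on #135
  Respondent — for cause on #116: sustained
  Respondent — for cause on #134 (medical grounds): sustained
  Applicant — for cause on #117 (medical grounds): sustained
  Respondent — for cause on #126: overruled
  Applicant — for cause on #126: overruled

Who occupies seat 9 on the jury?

Removed: #115, #116, #117, #121, #123, #125, #132, #133, #134, #135, #137. (#126 stays — for-cause denied.)
Seating in order: seats 1–9 → #118, #119, #120, #122, #124, #126, #127, #128, #129; alternates → #130, #131, #136.
So seat 9 is #129.

129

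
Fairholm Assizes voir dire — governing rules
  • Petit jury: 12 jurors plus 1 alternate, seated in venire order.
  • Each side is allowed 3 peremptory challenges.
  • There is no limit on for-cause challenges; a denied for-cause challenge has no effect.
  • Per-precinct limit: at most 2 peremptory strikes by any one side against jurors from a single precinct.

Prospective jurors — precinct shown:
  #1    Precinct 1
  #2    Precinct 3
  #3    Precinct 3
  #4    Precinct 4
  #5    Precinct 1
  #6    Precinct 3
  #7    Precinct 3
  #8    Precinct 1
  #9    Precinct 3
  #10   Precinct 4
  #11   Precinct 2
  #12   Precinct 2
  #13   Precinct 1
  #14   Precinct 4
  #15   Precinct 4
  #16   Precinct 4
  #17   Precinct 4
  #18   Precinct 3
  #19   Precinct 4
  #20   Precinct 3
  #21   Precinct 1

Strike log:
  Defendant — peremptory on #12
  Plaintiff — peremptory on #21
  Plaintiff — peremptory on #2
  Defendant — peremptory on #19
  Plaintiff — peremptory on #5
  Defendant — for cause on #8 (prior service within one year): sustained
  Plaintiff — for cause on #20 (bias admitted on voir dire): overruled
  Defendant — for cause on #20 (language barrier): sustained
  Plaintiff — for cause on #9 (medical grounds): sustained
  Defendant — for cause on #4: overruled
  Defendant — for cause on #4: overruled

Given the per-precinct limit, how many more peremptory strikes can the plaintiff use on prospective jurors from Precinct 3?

Plaintiff peremptories so far: #21, #2, #5 — 3 of 3 used, 0 left overall.
Against Precinct 3: #2 — 1 used; per-precinct cap 2 leaves 1.
Binding limit: min(0, 1) = 0.

0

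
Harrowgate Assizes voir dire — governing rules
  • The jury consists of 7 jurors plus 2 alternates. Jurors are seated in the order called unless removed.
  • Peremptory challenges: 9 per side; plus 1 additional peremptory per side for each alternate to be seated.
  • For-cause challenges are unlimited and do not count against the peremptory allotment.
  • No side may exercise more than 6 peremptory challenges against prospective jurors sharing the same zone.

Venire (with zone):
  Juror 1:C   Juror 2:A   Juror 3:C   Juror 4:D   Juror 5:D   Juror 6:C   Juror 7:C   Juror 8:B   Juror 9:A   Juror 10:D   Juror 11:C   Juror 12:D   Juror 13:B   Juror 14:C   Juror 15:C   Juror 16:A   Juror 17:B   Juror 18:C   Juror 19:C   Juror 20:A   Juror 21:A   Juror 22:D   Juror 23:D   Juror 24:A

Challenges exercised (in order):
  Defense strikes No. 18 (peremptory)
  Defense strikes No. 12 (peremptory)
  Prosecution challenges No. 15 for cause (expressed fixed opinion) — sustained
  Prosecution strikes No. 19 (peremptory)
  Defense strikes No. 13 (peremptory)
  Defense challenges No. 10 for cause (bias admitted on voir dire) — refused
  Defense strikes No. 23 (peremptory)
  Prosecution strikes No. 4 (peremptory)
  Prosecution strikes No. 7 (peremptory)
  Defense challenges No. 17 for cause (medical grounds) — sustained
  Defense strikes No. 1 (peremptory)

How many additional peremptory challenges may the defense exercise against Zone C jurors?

4

Defense peremptories so far: #18, #12, #13, #23, #1 — 5 of 11 used, 6 left overall.
Against Zone C: #18, #1 — 2 used; per-zone cap 6 leaves 4.
Binding limit: min(6, 4) = 4.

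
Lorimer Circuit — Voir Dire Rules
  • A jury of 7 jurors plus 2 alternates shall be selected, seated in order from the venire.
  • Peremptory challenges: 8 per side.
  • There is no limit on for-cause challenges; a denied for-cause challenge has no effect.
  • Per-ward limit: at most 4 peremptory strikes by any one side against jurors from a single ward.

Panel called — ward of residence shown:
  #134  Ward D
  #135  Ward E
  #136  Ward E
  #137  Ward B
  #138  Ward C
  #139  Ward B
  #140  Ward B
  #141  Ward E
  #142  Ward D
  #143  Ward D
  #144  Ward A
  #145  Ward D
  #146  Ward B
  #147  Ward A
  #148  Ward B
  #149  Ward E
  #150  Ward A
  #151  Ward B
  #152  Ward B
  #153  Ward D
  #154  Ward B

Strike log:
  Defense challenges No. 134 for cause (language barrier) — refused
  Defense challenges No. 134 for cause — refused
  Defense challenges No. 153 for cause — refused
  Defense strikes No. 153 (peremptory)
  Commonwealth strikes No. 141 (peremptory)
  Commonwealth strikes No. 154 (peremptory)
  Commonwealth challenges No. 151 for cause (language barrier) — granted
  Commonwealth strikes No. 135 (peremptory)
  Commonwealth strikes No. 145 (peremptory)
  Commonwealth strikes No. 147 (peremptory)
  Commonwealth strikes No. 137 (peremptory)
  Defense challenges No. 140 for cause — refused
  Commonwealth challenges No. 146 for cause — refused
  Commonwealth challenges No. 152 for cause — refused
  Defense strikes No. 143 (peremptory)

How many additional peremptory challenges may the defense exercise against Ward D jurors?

2

Defense peremptories so far: #153, #143 — 2 of 8 used, 6 left overall.
Against Ward D: #153, #143 — 2 used; per-ward cap 4 leaves 2.
Binding limit: min(6, 2) = 2.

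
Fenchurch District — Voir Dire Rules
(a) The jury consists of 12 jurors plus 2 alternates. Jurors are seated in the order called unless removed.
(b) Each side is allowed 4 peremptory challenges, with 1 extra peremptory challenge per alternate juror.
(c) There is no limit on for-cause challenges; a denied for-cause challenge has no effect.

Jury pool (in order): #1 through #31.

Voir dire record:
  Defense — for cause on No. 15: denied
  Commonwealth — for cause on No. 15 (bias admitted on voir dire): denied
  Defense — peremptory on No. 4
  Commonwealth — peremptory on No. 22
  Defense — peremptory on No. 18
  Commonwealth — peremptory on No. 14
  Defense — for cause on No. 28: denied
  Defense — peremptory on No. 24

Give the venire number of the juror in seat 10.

11

Removed: #4, #14, #18, #22, #24. (#15, #28 stay — for-cause denied.)
Seating in order: seats 1–12 → #1, #2, #3, #5, #6, #7, #8, #9, #10, #11, #12, #13; alternates → #15, #16.
So seat 10 is #11.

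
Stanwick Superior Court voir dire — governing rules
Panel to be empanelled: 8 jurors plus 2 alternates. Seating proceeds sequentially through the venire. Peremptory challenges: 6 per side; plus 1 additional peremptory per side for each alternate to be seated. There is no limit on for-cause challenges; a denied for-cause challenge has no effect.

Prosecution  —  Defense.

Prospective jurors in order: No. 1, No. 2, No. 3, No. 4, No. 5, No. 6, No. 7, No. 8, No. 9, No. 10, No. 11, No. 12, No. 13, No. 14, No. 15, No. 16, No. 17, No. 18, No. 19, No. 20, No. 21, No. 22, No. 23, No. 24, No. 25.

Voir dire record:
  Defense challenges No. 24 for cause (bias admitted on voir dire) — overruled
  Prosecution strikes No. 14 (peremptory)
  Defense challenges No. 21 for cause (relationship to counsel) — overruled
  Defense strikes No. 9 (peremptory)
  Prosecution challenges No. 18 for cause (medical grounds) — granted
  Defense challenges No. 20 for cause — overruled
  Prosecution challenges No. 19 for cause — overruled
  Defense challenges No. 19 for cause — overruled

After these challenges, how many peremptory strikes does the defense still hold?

Defense allotment: 6 base + 1 × 2 alternates = 8.
Defense peremptories used: #9 — 1 (for-cause on #24, #21, #20, #19 don't count).
Remaining: 8 − 1 = 7.

7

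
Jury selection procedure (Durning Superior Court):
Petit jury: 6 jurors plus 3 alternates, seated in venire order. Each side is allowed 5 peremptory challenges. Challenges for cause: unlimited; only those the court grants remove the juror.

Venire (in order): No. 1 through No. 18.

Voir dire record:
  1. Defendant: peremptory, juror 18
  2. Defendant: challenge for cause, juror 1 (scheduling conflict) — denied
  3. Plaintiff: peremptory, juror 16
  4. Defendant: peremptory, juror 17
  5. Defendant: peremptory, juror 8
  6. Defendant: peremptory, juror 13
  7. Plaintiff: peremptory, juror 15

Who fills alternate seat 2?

Removed: #8, #13, #15, #16, #17, #18. (#1 stays — for-cause denied.)
Seating in order: seats 1–6 → #1, #2, #3, #4, #5, #6; alternates → #7, #9, #10.
So alternate 2 is #9.

9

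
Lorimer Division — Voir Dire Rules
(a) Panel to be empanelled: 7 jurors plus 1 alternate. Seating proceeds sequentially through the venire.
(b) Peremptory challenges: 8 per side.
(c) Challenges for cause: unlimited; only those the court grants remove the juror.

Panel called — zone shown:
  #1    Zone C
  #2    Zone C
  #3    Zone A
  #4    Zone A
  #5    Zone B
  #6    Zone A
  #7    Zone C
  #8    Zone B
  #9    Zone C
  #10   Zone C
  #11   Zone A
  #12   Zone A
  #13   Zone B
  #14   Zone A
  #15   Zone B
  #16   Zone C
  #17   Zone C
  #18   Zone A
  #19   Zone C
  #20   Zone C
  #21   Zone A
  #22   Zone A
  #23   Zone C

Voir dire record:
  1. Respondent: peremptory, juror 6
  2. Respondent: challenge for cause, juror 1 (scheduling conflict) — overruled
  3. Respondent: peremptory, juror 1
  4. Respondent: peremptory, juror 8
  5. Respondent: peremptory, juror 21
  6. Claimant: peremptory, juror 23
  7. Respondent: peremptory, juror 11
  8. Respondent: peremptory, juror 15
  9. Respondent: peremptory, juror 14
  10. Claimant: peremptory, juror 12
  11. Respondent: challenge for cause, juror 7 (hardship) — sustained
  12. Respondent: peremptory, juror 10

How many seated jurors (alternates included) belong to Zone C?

4

Removed: #1, #6, #7, #8, #10, #11, #12, #14, #15, #21, #23.
Seated (8 incl. alternates): #2, #3, #4, #5, #9, #13, #16, #17.
Of those, in Zone C: #2, #9, #16, #17 → 4.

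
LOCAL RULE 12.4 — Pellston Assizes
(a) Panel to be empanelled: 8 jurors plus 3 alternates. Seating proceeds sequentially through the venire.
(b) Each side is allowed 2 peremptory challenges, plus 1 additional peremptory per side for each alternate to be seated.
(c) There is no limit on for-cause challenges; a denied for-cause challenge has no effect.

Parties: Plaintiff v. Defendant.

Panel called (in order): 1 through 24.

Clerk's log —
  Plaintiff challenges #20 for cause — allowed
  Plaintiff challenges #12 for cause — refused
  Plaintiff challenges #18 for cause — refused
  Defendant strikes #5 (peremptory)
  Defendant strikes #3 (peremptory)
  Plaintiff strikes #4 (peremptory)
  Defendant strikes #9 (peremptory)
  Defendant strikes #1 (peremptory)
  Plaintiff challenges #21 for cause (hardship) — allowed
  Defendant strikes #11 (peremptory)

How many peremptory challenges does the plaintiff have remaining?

4

Plaintiff allotment: 2 base + 1 × 3 alternates = 5.
Plaintiff peremptories used: #4 — 1 (for-cause on #20, #12, #18, #21 don't count).
Remaining: 5 − 1 = 4.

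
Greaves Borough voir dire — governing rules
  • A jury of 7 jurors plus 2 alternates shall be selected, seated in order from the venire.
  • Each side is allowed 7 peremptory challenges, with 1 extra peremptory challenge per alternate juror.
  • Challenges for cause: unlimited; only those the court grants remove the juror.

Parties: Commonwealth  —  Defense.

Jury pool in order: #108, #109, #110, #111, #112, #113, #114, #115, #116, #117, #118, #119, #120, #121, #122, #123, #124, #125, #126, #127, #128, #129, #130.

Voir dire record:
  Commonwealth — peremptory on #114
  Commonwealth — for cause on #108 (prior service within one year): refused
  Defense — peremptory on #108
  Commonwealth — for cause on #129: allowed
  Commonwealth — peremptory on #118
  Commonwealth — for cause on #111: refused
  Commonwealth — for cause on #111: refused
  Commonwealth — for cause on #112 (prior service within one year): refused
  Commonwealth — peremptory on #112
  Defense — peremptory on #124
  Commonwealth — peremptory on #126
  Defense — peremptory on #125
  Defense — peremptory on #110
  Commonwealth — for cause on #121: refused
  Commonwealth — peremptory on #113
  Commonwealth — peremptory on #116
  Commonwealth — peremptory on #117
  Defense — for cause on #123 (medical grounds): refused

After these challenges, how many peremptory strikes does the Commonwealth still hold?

2

Commonwealth allotment: 7 base + 1 × 2 alternates = 9.
Commonwealth peremptories used: #114, #118, #112, #126, #113, #116, #117 — 7 (for-cause on #108, #129, #111, #111, #112, #121 don't count).
Remaining: 9 − 7 = 2.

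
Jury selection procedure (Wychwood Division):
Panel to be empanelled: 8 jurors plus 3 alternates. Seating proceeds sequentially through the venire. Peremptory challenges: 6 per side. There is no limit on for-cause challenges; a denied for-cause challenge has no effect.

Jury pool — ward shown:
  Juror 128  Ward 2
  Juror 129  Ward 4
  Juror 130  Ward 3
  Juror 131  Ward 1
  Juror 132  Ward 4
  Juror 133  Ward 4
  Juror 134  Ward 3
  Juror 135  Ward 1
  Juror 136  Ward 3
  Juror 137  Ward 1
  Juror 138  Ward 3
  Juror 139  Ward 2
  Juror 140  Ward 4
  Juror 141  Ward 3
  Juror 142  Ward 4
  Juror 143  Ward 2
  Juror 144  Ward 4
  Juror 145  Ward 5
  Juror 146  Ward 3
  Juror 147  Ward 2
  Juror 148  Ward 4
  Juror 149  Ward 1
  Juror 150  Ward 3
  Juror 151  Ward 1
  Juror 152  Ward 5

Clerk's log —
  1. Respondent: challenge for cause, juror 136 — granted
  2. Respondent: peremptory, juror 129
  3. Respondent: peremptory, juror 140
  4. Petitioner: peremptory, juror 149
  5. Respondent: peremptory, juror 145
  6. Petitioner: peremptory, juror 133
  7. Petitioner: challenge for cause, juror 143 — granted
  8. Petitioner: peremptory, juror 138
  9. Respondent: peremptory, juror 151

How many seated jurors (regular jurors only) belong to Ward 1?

3

Removed: #129, #133, #136, #138, #140, #143, #145, #149, #151.
Seated jurors 1–8: #128, #130, #131, #132, #134, #135, #137, #139 (alternates #141, #142, #144 not counted).
Of those, in Ward 1: #131, #135, #137 → 3.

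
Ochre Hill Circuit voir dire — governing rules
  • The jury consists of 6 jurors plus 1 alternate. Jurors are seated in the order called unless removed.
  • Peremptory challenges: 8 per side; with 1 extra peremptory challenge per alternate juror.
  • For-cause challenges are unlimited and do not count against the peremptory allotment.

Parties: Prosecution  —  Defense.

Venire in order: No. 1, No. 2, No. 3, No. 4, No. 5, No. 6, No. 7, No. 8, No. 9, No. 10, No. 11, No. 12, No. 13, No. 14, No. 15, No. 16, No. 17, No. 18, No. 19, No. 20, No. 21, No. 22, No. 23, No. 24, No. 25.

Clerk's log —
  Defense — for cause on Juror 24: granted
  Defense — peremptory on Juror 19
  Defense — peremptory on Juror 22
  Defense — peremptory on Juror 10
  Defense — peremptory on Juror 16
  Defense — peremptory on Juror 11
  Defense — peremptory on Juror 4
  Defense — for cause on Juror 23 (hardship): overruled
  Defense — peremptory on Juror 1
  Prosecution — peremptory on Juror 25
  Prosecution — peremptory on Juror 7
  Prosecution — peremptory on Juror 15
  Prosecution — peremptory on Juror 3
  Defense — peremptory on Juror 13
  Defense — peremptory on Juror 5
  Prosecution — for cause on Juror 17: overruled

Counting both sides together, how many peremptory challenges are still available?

5

Prosecution allotment: 8 base + 1 × 1 alternate = 9. Defense allotment: 8 base + 1 × 1 alternate = 9.
Prosecution peremptories used: #25, #7, #15, #3 — 4 (the for-cause on #17 doesn't count).
Defense peremptories used: #19, #22, #10, #16, #11, #4, #1, #13, #5 — 9 (for-cause on #24, #23 don't count).
Remaining: (9 − 4) + (9 − 9) = 5.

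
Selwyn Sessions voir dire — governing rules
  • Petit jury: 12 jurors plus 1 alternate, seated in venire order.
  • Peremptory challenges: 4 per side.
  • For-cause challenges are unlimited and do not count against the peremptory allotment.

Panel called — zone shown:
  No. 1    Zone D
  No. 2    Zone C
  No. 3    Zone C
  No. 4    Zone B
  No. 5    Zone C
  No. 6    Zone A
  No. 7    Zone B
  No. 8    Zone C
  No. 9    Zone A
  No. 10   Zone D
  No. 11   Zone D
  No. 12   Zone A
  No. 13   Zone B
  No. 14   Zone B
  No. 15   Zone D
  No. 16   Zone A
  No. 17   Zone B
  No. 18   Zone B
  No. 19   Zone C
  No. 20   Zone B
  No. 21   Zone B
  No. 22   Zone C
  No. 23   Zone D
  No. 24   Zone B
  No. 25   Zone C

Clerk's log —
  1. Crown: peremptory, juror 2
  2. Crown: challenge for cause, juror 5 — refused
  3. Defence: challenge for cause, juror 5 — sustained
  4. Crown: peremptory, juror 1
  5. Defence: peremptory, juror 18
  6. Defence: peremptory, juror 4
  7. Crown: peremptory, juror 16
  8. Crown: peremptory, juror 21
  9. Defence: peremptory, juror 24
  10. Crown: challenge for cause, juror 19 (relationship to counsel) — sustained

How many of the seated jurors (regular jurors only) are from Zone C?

2

Removed: #1, #2, #4, #5, #16, #18, #19, #21, #24.
Seated jurors 1–12: #3, #6, #7, #8, #9, #10, #11, #12, #13, #14, #15, #17 (alternates #20 not counted).
Of those, in Zone C: #3, #8 → 2.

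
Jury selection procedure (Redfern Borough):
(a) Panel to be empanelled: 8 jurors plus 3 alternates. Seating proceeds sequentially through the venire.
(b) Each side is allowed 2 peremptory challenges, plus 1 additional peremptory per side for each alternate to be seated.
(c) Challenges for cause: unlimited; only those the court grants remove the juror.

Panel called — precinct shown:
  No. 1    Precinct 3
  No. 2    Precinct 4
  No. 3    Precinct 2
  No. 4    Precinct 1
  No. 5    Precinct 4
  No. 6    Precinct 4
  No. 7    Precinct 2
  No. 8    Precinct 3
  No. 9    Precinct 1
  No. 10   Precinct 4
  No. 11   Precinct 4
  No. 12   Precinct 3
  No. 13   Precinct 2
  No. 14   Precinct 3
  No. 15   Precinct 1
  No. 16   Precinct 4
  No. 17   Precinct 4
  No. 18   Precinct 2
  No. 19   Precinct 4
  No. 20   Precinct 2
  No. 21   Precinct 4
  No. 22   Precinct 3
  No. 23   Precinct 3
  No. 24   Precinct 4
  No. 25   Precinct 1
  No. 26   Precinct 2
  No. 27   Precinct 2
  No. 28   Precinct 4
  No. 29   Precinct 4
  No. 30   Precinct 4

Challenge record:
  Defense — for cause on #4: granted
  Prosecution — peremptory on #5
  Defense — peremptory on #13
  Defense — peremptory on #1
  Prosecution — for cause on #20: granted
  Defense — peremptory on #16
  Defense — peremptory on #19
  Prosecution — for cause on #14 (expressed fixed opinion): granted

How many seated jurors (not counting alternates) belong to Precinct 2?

2

Removed: #1, #4, #5, #13, #14, #16, #19, #20.
Seated jurors 1–8: #2, #3, #6, #7, #8, #9, #10, #11 (alternates #12, #15, #17 not counted).
Of those, in Precinct 2: #3, #7 → 2.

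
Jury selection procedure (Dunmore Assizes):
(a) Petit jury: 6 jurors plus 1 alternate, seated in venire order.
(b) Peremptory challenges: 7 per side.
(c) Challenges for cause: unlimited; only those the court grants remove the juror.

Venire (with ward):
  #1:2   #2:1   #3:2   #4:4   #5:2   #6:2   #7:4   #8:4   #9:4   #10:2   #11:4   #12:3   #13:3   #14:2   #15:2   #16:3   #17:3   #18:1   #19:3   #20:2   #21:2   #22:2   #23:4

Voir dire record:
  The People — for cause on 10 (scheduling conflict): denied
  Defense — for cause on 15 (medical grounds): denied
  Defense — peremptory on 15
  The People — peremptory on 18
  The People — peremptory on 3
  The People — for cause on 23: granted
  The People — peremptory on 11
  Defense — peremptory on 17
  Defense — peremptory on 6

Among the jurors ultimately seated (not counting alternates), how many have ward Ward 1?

1

Removed: #3, #6, #11, #15, #17, #18, #23.
Seated jurors 1–6: #1, #2, #4, #5, #7, #8 (alternates #9 not counted).
Of those, in Ward 1: #2 → 1.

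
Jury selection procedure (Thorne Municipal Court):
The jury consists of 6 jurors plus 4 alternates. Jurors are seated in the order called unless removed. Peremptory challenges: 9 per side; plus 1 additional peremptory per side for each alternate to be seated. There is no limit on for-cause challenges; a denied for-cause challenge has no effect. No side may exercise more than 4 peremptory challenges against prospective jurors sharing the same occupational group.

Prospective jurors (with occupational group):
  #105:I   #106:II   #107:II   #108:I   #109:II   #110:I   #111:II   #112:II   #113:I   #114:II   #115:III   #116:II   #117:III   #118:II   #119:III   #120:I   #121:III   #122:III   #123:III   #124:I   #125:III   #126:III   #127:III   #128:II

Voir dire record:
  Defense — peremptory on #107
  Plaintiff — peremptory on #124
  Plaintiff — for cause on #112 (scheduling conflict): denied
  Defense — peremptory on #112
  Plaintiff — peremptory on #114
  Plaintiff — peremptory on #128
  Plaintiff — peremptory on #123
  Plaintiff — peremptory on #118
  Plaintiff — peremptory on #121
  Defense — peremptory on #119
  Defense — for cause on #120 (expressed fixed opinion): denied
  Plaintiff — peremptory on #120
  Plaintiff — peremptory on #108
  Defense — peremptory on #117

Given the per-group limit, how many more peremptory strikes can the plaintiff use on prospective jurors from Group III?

Plaintiff peremptories so far: #124, #114, #128, #123, #118, #121, #120, #108 — 8 of 13 used, 5 left overall.
Against Group III: #123, #121 — 2 used; per-group cap 4 leaves 2.
Binding limit: min(5, 2) = 2.

2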